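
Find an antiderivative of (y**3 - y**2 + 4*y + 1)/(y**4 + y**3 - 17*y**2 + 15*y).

Factor the denominator: y*(y - 3)*(y - 1)*(y + 5).
Partial-fraction decomposition: 169/(240*(y + 5)) - 5/(12*(y - 1)) + 31/(48*(y - 3)) + 1/(15*y).
Integrate each term: A/(y−a) contributes A·log|y−a|.

log(y)/15 + 31*log(y - 3)/48 - 5*log(y - 1)/12 + 169*log(y + 5)/240 + C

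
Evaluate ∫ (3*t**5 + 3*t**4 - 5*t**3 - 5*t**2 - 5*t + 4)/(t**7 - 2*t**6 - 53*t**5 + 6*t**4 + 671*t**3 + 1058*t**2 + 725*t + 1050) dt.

55633*log(t - 7)/108000 - 1497*log(t - 5)/4160 - 2*log(t + 2)/135 + 377*log(t + 3)/1600 - 6971*log(t + 5)/18720 - 3*log(t**2 + 1)/1625 + 57*atan(t)/6500 + C

Factor the denominator: (t - 7)*(t - 5)*(t + 2)*(t + 3)*(t + 5)*(t**2 + 1).
Partial-fraction decomposition: -3*(8*t - 19)/(6500*(t**2 + 1)) - 6971/(18720*(t + 5)) + 377/(1600*(t + 3)) - 2/(135*(t + 2)) - 1497/(4160*(t - 5)) + 55633/(108000*(t - 7)).
Integrate each term; A/(t−a) gives A·log|t−a|; the (Bt+D)/(t²+p²) term gives a log and an atan.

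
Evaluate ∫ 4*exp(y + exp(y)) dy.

4*exp(exp(y)) + C

Let u = exp(y), so du = (exp(y)) dy.
Rewriting, the integral becomes 4·∫ e^u du = 4·e^u.
Substituting back, u = exp(y).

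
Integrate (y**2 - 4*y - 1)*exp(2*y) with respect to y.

(2*y**2 - 10*y + 3)*exp(2*y)/4 + C

Use integration by parts with u = y**2 - 4*y - 1, dv = exp(2*y) dy, so v = exp(2*y)/2.
Apply parts 2 times (tabular method): alternate signs, differentiate u down to 0, integrate dv up.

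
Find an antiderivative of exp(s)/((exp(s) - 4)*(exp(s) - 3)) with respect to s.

Let u = e^s, du = e^s ds.
The integral becomes ∫ du/((u-3)(u-4)); decompose into partial fractions.

log(exp(s) - 4) - log(exp(s) - 3) + C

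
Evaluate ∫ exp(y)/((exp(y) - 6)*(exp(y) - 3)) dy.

log(exp(y) - 6)/3 - log(exp(y) - 3)/3 + C

Let u = e^y, du = e^y dy.
The integral becomes ∫ du/((u-6)(u-3)); decompose into partial fractions.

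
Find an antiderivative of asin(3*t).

Use integration by parts with u = arcsin(3*t), dv = dt.
Then du = 3/sqrt(-9*t**2 + 1) dt.

t*asin(3*t) + sqrt(-9*t**2 + 1)/3 + C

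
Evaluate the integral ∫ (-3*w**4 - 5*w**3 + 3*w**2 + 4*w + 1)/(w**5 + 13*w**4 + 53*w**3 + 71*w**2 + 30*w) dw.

log(w)/30 + 39*log(w + 1)/200 + 597*log(w + 5)/40 - 2723*log(w + 6)/150 + 1/(10*w + 10) + C

Factor the denominator: w*(w + 1)**2*(w + 5)*(w + 6).
Partial-fraction decomposition: -2723/(150*(w + 6)) + 597/(40*(w + 5)) + 39/(200*(w + 1)) - 1/(10*(w + 1)**2) + 1/(30*w).
Integrate each term; A/(w−a) gives A·log|w−a|; A/(w−a)² gives −A/(w−a).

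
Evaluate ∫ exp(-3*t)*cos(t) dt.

exp(-3*t)*sin(t)/10 - 3*exp(-3*t)*cos(t)/10 + C

Let I denote the integral. Integrate by parts with u = cos(t), dv = exp(-3*t) dt, so v = -exp(-3*t)/3: I = -exp(-3*t)*cos(t)/3 − (1/3)·∫ exp(-3*t)*sin(t) dt.
Apply parts again with u = sin(t), dv = exp(-3*t) dt: ∫ exp(-3*t)*sin(t) dt = -exp(-3*t)*sin(t)/3 + (1/3)·I. Substituting back brings back I: I = exp(-3*t)*sin(t)/9 - exp(-3*t)*cos(t)/3 − (1/9)·I.
Solving for I: (1 + 1/9)·I equals the remaining terms, so I = (9/10)·(exp(-3*t)*sin(t)/9 - exp(-3*t)*cos(t)/3).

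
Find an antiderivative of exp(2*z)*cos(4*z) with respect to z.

exp(2*z)*sin(4*z)/5 + exp(2*z)*cos(4*z)/10 + C

Let I denote the integral. Integrate by parts with u = cos(4*z), dv = exp(2*z) dz, so v = exp(2*z)/2: I = exp(2*z)*cos(4*z)/2 + 2·∫ exp(2*z)*sin(4*z) dz.
Apply parts again with u = sin(4*z), dv = exp(2*z) dz: ∫ exp(2*z)*sin(4*z) dz = exp(2*z)*sin(4*z)/2 − 2·I. Substituting back brings back I: I = exp(2*z)*sin(4*z) + exp(2*z)*cos(4*z)/2 − 4·I.
Solving for I: (1 + 4)·I equals the remaining terms, so I = (1/5)·(exp(2*z)*sin(4*z) + exp(2*z)*cos(4*z)/2).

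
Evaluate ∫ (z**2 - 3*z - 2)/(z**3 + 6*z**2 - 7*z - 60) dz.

-log(z - 3)/28 - 26*log(z + 4)/7 + 19*log(z + 5)/4 + C

Factor the denominator: (z - 3)*(z + 4)*(z + 5).
Partial-fraction decomposition: 19/(4*(z + 5)) - 26/(7*(z + 4)) - 1/(28*(z - 3)).
Integrate each term: A/(z−a) contributes A·log|z−a|.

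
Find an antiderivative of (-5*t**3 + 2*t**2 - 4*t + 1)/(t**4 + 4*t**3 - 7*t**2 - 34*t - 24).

-32*log(t - 3)/35 - log(t + 1) + 57*log(t + 2)/10 - 123*log(t + 4)/14 + C

Factor the denominator: (t - 3)*(t + 1)*(t + 2)*(t + 4).
Partial-fraction decomposition: -123/(14*(t + 4)) + 57/(10*(t + 2)) - 1/(t + 1) - 32/(35*(t - 3)).
Integrate each term: A/(t−a) contributes A·log|t−a|.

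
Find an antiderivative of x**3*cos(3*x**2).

x**2*sin(3*x**2)/6 + cos(3*x**2)/18 + C

Let u = x², du = 2x dx; rewrite as (1/2)∫ u^1·cos(3u) du.
Now integrate by parts 1 time.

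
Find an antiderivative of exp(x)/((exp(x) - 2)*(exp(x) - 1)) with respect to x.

log(exp(x) - 2) - log(exp(x) - 1) + C

Let u = e^x, du = e^x dx.
The integral becomes ∫ du/((u-2)(u-1)); decompose into partial fractions.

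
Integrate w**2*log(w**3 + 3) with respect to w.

Let u = w**3 + 3, so du = (3*w**2) dw.
The integral becomes (1/3)·∫ log(u) du; integrate by parts with u′=log(u), dv′=du.

w**3*log(w**3 + 3)/3 - w**3/3 + log(w**3 + 3) + C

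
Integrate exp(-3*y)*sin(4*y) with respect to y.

Let I denote the integral. Integrate by parts with u = sin(4*y), dv = exp(-3*y) dy, so v = -exp(-3*y)/3: I = -exp(-3*y)*sin(4*y)/3 + (4/3)·∫ exp(-3*y)*cos(4*y) dy.
Apply parts again with u = cos(4*y), dv = exp(-3*y) dy: ∫ exp(-3*y)*cos(4*y) dy = -exp(-3*y)*cos(4*y)/3 − (4/3)·I. Substituting back brings back I: I = -exp(-3*y)*sin(4*y)/3 - 4*exp(-3*y)*cos(4*y)/9 − (16/9)·I.
Solving for I: (1 + 16/9)·I equals the remaining terms, so I = (9/25)·(-exp(-3*y)*sin(4*y)/3 - 4*exp(-3*y)*cos(4*y)/9).

-3*exp(-3*y)*sin(4*y)/25 - 4*exp(-3*y)*cos(4*y)/25 + C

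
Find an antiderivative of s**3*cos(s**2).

Let u = s², du = 2s ds; rewrite as (1/2)∫ u^1·cos(1u) du.
Now integrate by parts 1 time.

s**2*sin(s**2)/2 + cos(s**2)/2 + C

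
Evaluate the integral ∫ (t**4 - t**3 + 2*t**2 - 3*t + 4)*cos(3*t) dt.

Use integration by parts with u = t**4 - t**3 + 2*t**2 - 3*t + 4, dv = cos(3*t) dt, so v = sin(3*t)/3.
Apply parts 4 times (tabular method): alternate signs, differentiate u down to 0, integrate dv up.

t**4*sin(3*t)/3 - t**3*sin(3*t)/3 + 4*t**3*cos(3*t)/9 + 2*t**2*sin(3*t)/9 - t**2*cos(3*t)/3 - 7*t*sin(3*t)/9 + 4*t*cos(3*t)/27 + 104*sin(3*t)/81 - 7*cos(3*t)/27 + C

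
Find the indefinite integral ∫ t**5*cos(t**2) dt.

t**4*sin(t**2)/2 + t**2*cos(t**2) - sin(t**2) + C

Let u = t², du = 2t dt; rewrite as (1/2)∫ u^2·cos(1u) du.
Now integrate by parts 2 times.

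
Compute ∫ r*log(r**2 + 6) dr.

r**2*log(r**2 + 6)/2 - r**2/2 + 3*log(r**2 + 6) + C

Let u = r**2 + 6, so du = (2*r) dr.
The integral becomes (1/2)·∫ log(u) du; integrate by parts with u′=log(u), dv′=du.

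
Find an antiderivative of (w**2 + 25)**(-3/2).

w/(25*sqrt(w**2 + 25)) + C

Substitute w = 5·tan(θ), so dw = 5·sec(θ)^2 dθ and the radical becomes sqrt(w**2 + 25) = 5·sec(θ) by the Pythagorean identity.
Integrate the resulting trig expression in θ, then back-substitute tan(θ) = w/5, sec(θ) = sqrt(w**2 + 25)/5 (absorbing any constant into C).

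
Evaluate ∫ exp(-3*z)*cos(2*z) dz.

Let I denote the integral. Integrate by parts with u = cos(2*z), dv = exp(-3*z) dz, so v = -exp(-3*z)/3: I = -exp(-3*z)*cos(2*z)/3 − (2/3)·∫ exp(-3*z)*sin(2*z) dz.
Apply parts again with u = sin(2*z), dv = exp(-3*z) dz: ∫ exp(-3*z)*sin(2*z) dz = -exp(-3*z)*sin(2*z)/3 + (2/3)·I. Substituting back brings back I: I = 2*exp(-3*z)*sin(2*z)/9 - exp(-3*z)*cos(2*z)/3 − (4/9)·I.
Solving for I: (1 + 4/9)·I equals the remaining terms, so I = (9/13)·(2*exp(-3*z)*sin(2*z)/9 - exp(-3*z)*cos(2*z)/3).

2*exp(-3*z)*sin(2*z)/13 - 3*exp(-3*z)*cos(2*z)/13 + C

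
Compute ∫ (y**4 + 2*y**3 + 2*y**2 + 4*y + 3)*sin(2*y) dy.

-y**4*cos(2*y)/2 + y**3*sin(2*y) - y**3*cos(2*y) + 3*y**2*sin(2*y)/2 + y**2*cos(2*y)/2 - y*sin(2*y)/2 - y*cos(2*y)/2 + sin(2*y)/4 - 7*cos(2*y)/4 + C

Use integration by parts with u = y**4 + 2*y**3 + 2*y**2 + 4*y + 3, dv = sin(2*y) dy, so v = -cos(2*y)/2.
Apply parts 4 times (tabular method): alternate signs, differentiate u down to 0, integrate dv up.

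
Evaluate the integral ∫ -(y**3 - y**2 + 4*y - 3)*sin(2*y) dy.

y**3*cos(2*y)/2 - 3*y**2*sin(2*y)/4 - y**2*cos(2*y)/2 + y*sin(2*y)/2 + 5*y*cos(2*y)/4 - 5*sin(2*y)/8 - 5*cos(2*y)/4 + C

Use integration by parts with u = y**3 - y**2 + 4*y - 3, dv = -sin(2*y) dy, so v = cos(2*y)/2.
Apply parts 3 times (tabular method): alternate signs, differentiate u down to 0, integrate dv up.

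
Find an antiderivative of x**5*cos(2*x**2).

Let u = x², du = 2x dx; rewrite as (1/2)∫ u^2·cos(2u) du.
Now integrate by parts 2 times.

x**4*sin(2*x**2)/4 + x**2*cos(2*x**2)/4 - sin(2*x**2)/8 + C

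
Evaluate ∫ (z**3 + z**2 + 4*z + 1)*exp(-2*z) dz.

(-4*z**3 - 10*z**2 - 26*z - 17)*exp(-2*z)/8 + C

Use integration by parts with u = z**3 + z**2 + 4*z + 1, dv = exp(-2*z) dz, so v = -exp(-2*z)/2.
Apply parts 3 times (tabular method): alternate signs, differentiate u down to 0, integrate dv up.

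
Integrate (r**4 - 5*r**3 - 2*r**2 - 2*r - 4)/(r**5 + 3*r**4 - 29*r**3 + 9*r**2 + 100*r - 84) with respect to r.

Factor the denominator: (r - 3)*(r - 2)*(r - 1)*(r + 2)*(r + 7).
Partial-fraction decomposition: 1007/(900*(r + 7)) - 4/(25*(r + 2)) - 1/(4*(r - 1)) + 10/(9*(r - 2)) - 41/(50*(r - 3)).
Integrate each term: A/(r−a) contributes A·log|r−a|.

-41*log(r - 3)/50 + 10*log(r - 2)/9 - log(r - 1)/4 - 4*log(r + 2)/25 + 1007*log(r + 7)/900 + C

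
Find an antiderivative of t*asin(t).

Use integration by parts with u = arcsin(t), dv = t dt.
Then du = 1/sqrt(-t**2 + 1) dt.

t**2*asin(t)/2 + t*sqrt(-t**2 + 1)/4 - asin(t)/4 + C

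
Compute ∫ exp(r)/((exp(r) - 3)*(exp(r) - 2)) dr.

Let u = e^r, du = e^r dr.
The integral becomes ∫ du/((u-3)(u-2)); decompose into partial fractions.

log(exp(r) - 3) - log(exp(r) - 2) + C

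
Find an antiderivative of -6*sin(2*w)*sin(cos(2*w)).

-3*cos(cos(2*w)) + C

Let u = cos(2*w), so du = (-2*sin(2*w)) dw.
Rewriting, the integral becomes 3·∫ sin(u) du = 3·-cos(u).
Substituting back, u = cos(2*w).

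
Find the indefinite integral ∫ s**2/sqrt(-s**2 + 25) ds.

Substitute s = 5·sin(θ), so ds = 5·cos(θ) dθ and the radical becomes sqrt(-s**2 + 25) = 5·cos(θ) by the Pythagorean identity.
Integrate the resulting trig expression in θ, then back-substitute θ = asin(s/5), sin(θ) = s/5, cos(θ) = sqrt(-s**2 + 25)/5 (absorbing any constant into C).

-s*sqrt(-s**2 + 25)/2 + 25*asin(s/5)/2 + C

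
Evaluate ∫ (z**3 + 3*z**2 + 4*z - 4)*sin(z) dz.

-z**3*cos(z) + 3*z**2*sin(z) - 3*z**2*cos(z) + 6*z*sin(z) + 2*z*cos(z) - 2*sin(z) + 10*cos(z) + C

Use integration by parts with u = z**3 + 3*z**2 + 4*z - 4, dv = sin(z) dz, so v = -cos(z).
Apply parts 3 times (tabular method): alternate signs, differentiate u down to 0, integrate dv up.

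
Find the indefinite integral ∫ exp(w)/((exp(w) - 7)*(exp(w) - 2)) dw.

log(exp(w) - 7)/5 - log(exp(w) - 2)/5 + C

Let u = e^w, du = e^w dw.
The integral becomes ∫ du/((u-7)(u-2)); decompose into partial fractions.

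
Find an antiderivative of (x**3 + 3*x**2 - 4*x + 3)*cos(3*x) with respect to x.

x**3*sin(3*x)/3 + x**2*sin(3*x) + x**2*cos(3*x)/3 - 14*x*sin(3*x)/9 + 2*x*cos(3*x)/3 + 7*sin(3*x)/9 - 14*cos(3*x)/27 + C

Use integration by parts with u = x**3 + 3*x**2 - 4*x + 3, dv = cos(3*x) dx, so v = sin(3*x)/3.
Apply parts 3 times (tabular method): alternate signs, differentiate u down to 0, integrate dv up.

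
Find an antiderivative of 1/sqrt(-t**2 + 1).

Substitute t = sin(θ), so dt = cos(θ) dθ and the radical becomes sqrt(-t**2 + 1) = cos(θ) by the Pythagorean identity.
Integrate the resulting trig expression in θ, then back-substitute θ = asin(t), sin(θ) = t, cos(θ) = sqrt(-t**2 + 1) (absorbing any constant into C).

asin(t) + C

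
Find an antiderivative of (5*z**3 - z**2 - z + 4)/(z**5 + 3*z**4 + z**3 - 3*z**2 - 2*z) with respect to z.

Factor the denominator: z*(z - 1)*(z + 1)**2*(z + 2).
Partial-fraction decomposition: -19/(3*(z + 2)) + 31/(4*(z + 1)) - 1/(2*(z + 1)**2) + 7/(12*(z - 1)) - 2/z.
Integrate each term; A/(z−a) gives A·log|z−a|; A/(z−a)² gives −A/(z−a).

-2*log(z) + 7*log(z - 1)/12 + 31*log(z + 1)/4 - 19*log(z + 2)/3 + 1/(2*z + 2) + C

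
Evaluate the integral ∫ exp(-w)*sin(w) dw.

-exp(-w)*sin(w)/2 - exp(-w)*cos(w)/2 + C

Let I denote the integral. Integrate by parts with u = sin(w), dv = exp(-w) dw, so v = -exp(-w): I = -exp(-w)*sin(w) + ∫ exp(-w)*cos(w) dw.
Apply parts again with u = cos(w), dv = exp(-w) dw: ∫ exp(-w)*cos(w) dw = -exp(-w)*cos(w) − I. Substituting back brings back I: I = -exp(-w)*sin(w) - exp(-w)*cos(w) − I.
Solving for I: (1 + 1)·I equals the remaining terms, so I = (1/2)·(-exp(-w)*sin(w) - exp(-w)*cos(w)).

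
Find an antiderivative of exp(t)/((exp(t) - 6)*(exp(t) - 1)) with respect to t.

log(exp(t) - 6)/5 - log(exp(t) - 1)/5 + C

Let u = e^t, du = e^t dt.
The integral becomes ∫ du/((u-6)(u-1)); decompose into partial fractions.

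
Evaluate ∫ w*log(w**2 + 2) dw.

w**2*log(w**2 + 2)/2 - w**2/2 + log(w**2 + 2) + C

Let u = w**2 + 2, so du = (2*w) dw.
The integral becomes (1/2)·∫ log(u) du; integrate by parts with u′=log(u), dv′=du.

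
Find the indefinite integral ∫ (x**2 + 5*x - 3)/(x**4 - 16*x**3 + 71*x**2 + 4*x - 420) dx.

9*log(x - 7)/2 - 63*log(x - 6)/8 + 47*log(x - 5)/14 + log(x + 2)/56 + C

Factor the denominator: (x - 7)*(x - 6)*(x - 5)*(x + 2).
Partial-fraction decomposition: 1/(56*(x + 2)) + 47/(14*(x - 5)) - 63/(8*(x - 6)) + 9/(2*(x - 7)).
Integrate each term: A/(x−a) contributes A·log|x−a|.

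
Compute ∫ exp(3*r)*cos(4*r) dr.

4*exp(3*r)*sin(4*r)/25 + 3*exp(3*r)*cos(4*r)/25 + C

Let I denote the integral. Integrate by parts with u = cos(4*r), dv = exp(3*r) dr, so v = exp(3*r)/3: I = exp(3*r)*cos(4*r)/3 + (4/3)·∫ exp(3*r)*sin(4*r) dr.
Apply parts again with u = sin(4*r), dv = exp(3*r) dr: ∫ exp(3*r)*sin(4*r) dr = exp(3*r)*sin(4*r)/3 − (4/3)·I. Substituting back brings back I: I = 4*exp(3*r)*sin(4*r)/9 + exp(3*r)*cos(4*r)/3 − (16/9)·I.
Solving for I: (1 + 16/9)·I equals the remaining terms, so I = (9/25)·(4*exp(3*r)*sin(4*r)/9 + exp(3*r)*cos(4*r)/3).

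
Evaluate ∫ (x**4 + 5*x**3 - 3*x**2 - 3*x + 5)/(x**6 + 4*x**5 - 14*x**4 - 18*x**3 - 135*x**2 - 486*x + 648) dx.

Factor the denominator: (x - 4)*(x - 1)*(x + 3)*(x + 6)*(x**2 + 9).
Partial-fraction decomposition: -(79*x - 884)/(2250*(x**2 + 9)) - 131/(9450*(x + 6)) - 67/(1512*(x + 3)) - 1/(168*(x - 1)) + 521/(5250*(x - 4)).
Integrate each term; A/(x−a) gives A·log|x−a|; the (Bx+D)/(x²+p²) term gives a log and an atan.

521*log(x - 4)/5250 - log(x - 1)/168 - 67*log(x + 3)/1512 - 131*log(x + 6)/9450 - 79*log(x**2 + 9)/4500 + 442*atan(x/3)/3375 + C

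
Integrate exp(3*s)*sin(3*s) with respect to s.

Let I denote the integral. Integrate by parts with u = sin(3*s), dv = exp(3*s) ds, so v = exp(3*s)/3: I = exp(3*s)*sin(3*s)/3 − ∫ exp(3*s)*cos(3*s) ds.
Apply parts again with u = cos(3*s), dv = exp(3*s) ds: ∫ exp(3*s)*cos(3*s) ds = exp(3*s)*cos(3*s)/3 + I. Substituting back brings back I: I = exp(3*s)*sin(3*s)/3 - exp(3*s)*cos(3*s)/3 − I.
Solving for I: (1 + 1)·I equals the remaining terms, so I = (1/2)·(exp(3*s)*sin(3*s)/3 - exp(3*s)*cos(3*s)/3).

exp(3*s)*sin(3*s)/6 - exp(3*s)*cos(3*s)/6 + C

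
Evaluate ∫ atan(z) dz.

Use integration by parts with u = arctan(z), dv = dz.
Then du = 1/(z**2 + 1) dz.

z*atan(z) - log(z**2 + 1)/2 + C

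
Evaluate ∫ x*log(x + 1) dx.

Use integration by parts with u = log(x + 1), dv = x dx.
Then du = 1/(x + 1) dx and v = x**2/2.

x**2*log(x + 1)/2 - x**2/4 + x/2 - log(x + 1)/2 + C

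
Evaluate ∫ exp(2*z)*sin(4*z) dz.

exp(2*z)*sin(4*z)/10 - exp(2*z)*cos(4*z)/5 + C

Let I denote the integral. Integrate by parts with u = sin(4*z), dv = exp(2*z) dz, so v = exp(2*z)/2: I = exp(2*z)*sin(4*z)/2 − 2·∫ exp(2*z)*cos(4*z) dz.
Apply parts again with u = cos(4*z), dv = exp(2*z) dz: ∫ exp(2*z)*cos(4*z) dz = exp(2*z)*cos(4*z)/2 + 2·I. Substituting back brings back I: I = exp(2*z)*sin(4*z)/2 - exp(2*z)*cos(4*z) − 4·I.
Solving for I: (1 + 4)·I equals the remaining terms, so I = (1/5)·(exp(2*z)*sin(4*z)/2 - exp(2*z)*cos(4*z)).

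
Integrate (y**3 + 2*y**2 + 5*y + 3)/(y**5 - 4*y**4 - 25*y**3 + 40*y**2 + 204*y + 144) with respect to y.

107*log(y - 6)/336 - 17*log(y - 4)/60 - log(y + 1)/70 + 7*log(y + 2)/48 - log(y + 3)/6 + C

Factor the denominator: (y - 6)*(y - 4)*(y + 1)*(y + 2)*(y + 3).
Partial-fraction decomposition: -1/(6*(y + 3)) + 7/(48*(y + 2)) - 1/(70*(y + 1)) - 17/(60*(y - 4)) + 107/(336*(y - 6)).
Integrate each term: A/(y−a) contributes A·log|y−a|.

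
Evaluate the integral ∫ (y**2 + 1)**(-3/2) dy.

Substitute y = tan(θ), so dy = sec(θ)^2 dθ and the radical becomes sqrt(y**2 + 1) = sec(θ) by the Pythagorean identity.
Integrate the resulting trig expression in θ, then back-substitute tan(θ) = y, sec(θ) = sqrt(y**2 + 1) (absorbing any constant into C).

y/sqrt(y**2 + 1) + C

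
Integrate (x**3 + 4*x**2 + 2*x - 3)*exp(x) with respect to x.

Use integration by parts with u = x**3 + 4*x**2 + 2*x - 3, dv = exp(x) dx, so v = exp(x).
Apply parts 3 times (tabular method): alternate signs, differentiate u down to 0, integrate dv up.

(x**3 + x**2 - 3)*exp(x) + C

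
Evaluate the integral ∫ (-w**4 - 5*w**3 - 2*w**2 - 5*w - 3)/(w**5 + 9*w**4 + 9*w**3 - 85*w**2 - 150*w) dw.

log(w)/50 - 21*log(w - 3)/80 + 23*log(w + 2)/90 - 3647*log(w + 5)/3600 - 7/(30*w + 150) + C

Factor the denominator: w*(w - 3)*(w + 2)*(w + 5)**2.
Partial-fraction decomposition: -3647/(3600*(w + 5)) + 7/(30*(w + 5)**2) + 23/(90*(w + 2)) - 21/(80*(w - 3)) + 1/(50*w).
Integrate each term; A/(w−a) gives A·log|w−a|; A/(w−a)² gives −A/(w−a).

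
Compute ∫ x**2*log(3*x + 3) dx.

Use integration by parts with u = log(3*x + 3), dv = x**2 dx.
Then du = 3/(3*x + 3) dx and v = x**3/3.

x**3*log(3*x + 3)/3 - x**3/9 + x**2/6 - x/3 + log(x + 1)/3 + C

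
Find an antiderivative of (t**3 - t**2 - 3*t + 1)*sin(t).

Use integration by parts with u = t**3 - t**2 - 3*t + 1, dv = sin(t) dt, so v = -cos(t).
Apply parts 3 times (tabular method): alternate signs, differentiate u down to 0, integrate dv up.

-t**3*cos(t) + 3*t**2*sin(t) + t**2*cos(t) - 2*t*sin(t) + 9*t*cos(t) - 9*sin(t) - 3*cos(t) + C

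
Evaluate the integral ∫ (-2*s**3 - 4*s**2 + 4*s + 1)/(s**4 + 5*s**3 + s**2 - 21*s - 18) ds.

-23*log(s - 2)/75 + 5*log(s + 1)/12 - 211*log(s + 3)/100 - 7/(10*s + 30) + C

Factor the denominator: (s - 2)*(s + 1)*(s + 3)**2.
Partial-fraction decomposition: -211/(100*(s + 3)) + 7/(10*(s + 3)**2) + 5/(12*(s + 1)) - 23/(75*(s - 2)).
Integrate each term; A/(s−a) gives A·log|s−a|; A/(s−a)² gives −A/(s−a).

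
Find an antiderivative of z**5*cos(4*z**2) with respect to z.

z**4*sin(4*z**2)/8 + z**2*cos(4*z**2)/16 - sin(4*z**2)/64 + C

Let u = z², du = 2z dz; rewrite as (1/2)∫ u^2·cos(4u) du.
Now integrate by parts 2 times.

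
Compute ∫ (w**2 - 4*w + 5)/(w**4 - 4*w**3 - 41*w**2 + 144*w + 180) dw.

17*log(w - 6)/84 - 5*log(w - 5)/33 + log(w + 1)/21 - 13*log(w + 6)/132 + C

Factor the denominator: (w - 6)*(w - 5)*(w + 1)*(w + 6).
Partial-fraction decomposition: -13/(132*(w + 6)) + 1/(21*(w + 1)) - 5/(33*(w - 5)) + 17/(84*(w - 6)).
Integrate each term: A/(w−a) contributes A·log|w−a|.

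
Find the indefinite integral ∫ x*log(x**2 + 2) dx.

Let u = x**2 + 2, so du = (2*x) dx.
The integral becomes (1/2)·∫ log(u) du; integrate by parts with u′=log(u), dv′=du.

x**2*log(x**2 + 2)/2 - x**2/2 + log(x**2 + 2) + C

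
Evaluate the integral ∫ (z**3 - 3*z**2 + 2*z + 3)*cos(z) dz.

z**3*sin(z) - 3*z**2*sin(z) + 3*z**2*cos(z) - 4*z*sin(z) - 6*z*cos(z) + 9*sin(z) - 4*cos(z) + C

Use integration by parts with u = z**3 - 3*z**2 + 2*z + 3, dv = cos(z) dz, so v = sin(z).
Apply parts 3 times (tabular method): alternate signs, differentiate u down to 0, integrate dv up.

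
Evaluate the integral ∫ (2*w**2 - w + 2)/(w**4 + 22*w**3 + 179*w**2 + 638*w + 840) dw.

Factor the denominator: (w + 4)*(w + 5)*(w + 6)*(w + 7).
Partial-fraction decomposition: -107/(6*(w + 7)) + 40/(w + 6) - 57/(2*(w + 5)) + 19/(3*(w + 4)).
Integrate each term: A/(w−a) contributes A·log|w−a|.

19*log(w + 4)/3 - 57*log(w + 5)/2 + 40*log(w + 6) - 107*log(w + 7)/6 + C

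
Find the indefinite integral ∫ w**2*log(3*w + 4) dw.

w**3*log(3*w + 4)/3 - w**3/9 + 2*w**2/9 - 16*w/27 + 64*log(3*w + 4)/81 + C

Use integration by parts with u = log(3*w + 4), dv = w**2 dw.
Then du = 3/(3*w + 4) dw and v = w**3/3.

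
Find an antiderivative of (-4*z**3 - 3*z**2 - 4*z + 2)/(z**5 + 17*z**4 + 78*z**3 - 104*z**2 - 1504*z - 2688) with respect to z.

-159*log(z - 4)/3520 + 3985*log(z + 4)/576 - 391*log(z + 6)/20 + 1255*log(z + 7)/99 + 113/(24*z + 96) + C

Factor the denominator: (z - 4)*(z + 4)**2*(z + 6)*(z + 7).
Partial-fraction decomposition: 1255/(99*(z + 7)) - 391/(20*(z + 6)) + 3985/(576*(z + 4)) - 113/(24*(z + 4)**2) - 159/(3520*(z - 4)).
Integrate each term; A/(z−a) gives A·log|z−a|; A/(z−a)² gives −A/(z−a).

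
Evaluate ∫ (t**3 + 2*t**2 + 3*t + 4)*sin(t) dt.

-t**3*cos(t) + 3*t**2*sin(t) - 2*t**2*cos(t) + 4*t*sin(t) + 3*t*cos(t) - 3*sin(t) + C

Use integration by parts with u = t**3 + 2*t**2 + 3*t + 4, dv = sin(t) dt, so v = -cos(t).
Apply parts 3 times (tabular method): alternate signs, differentiate u down to 0, integrate dv up.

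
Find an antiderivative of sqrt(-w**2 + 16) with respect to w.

Substitute w = 4·sin(θ), so dw = 4·cos(θ) dθ and the radical becomes sqrt(-w**2 + 16) = 4·cos(θ) by the Pythagorean identity.
Integrate the resulting trig expression in θ, then back-substitute θ = asin(w/4), sin(θ) = w/4, cos(θ) = sqrt(-w**2 + 16)/4 (absorbing any constant into C).

w*sqrt(-w**2 + 16)/2 + 8*asin(w/4) + C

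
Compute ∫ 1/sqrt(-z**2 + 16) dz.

Substitute z = 4·sin(θ), so dz = 4·cos(θ) dθ and the radical becomes sqrt(-z**2 + 16) = 4·cos(θ) by the Pythagorean identity.
Integrate the resulting trig expression in θ, then back-substitute θ = asin(z/4), sin(θ) = z/4, cos(θ) = sqrt(-z**2 + 16)/4 (absorbing any constant into C).

asin(z/4) + C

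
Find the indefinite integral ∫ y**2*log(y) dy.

Use integration by parts with u = log(y), dv = y**2 dy.
Then du = 1/y dy and v = y**3/3.

y**3*log(y)/3 - y**3/9 + C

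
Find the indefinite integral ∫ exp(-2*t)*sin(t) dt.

Let I denote the integral. Integrate by parts with u = sin(t), dv = exp(-2*t) dt, so v = -exp(-2*t)/2: I = -exp(-2*t)*sin(t)/2 + (1/2)·∫ exp(-2*t)*cos(t) dt.
Apply parts again with u = cos(t), dv = exp(-2*t) dt: ∫ exp(-2*t)*cos(t) dt = -exp(-2*t)*cos(t)/2 − (1/2)·I. Substituting back brings back I: I = -exp(-2*t)*sin(t)/2 - exp(-2*t)*cos(t)/4 − (1/4)·I.
Solving for I: (1 + 1/4)·I equals the remaining terms, so I = (4/5)·(-exp(-2*t)*sin(t)/2 - exp(-2*t)*cos(t)/4).

-2*exp(-2*t)*sin(t)/5 - exp(-2*t)*cos(t)/5 + C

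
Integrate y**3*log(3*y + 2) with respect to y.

y**4*log(3*y + 2)/4 - y**4/16 + y**3/18 - y**2/18 + 2*y/27 - 4*log(3*y + 2)/81 + C

Use integration by parts with u = log(3*y + 2), dv = y**3 dy.
Then du = 3/(3*y + 2) dy and v = y**4/4.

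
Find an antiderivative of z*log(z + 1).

z**2*log(z + 1)/2 - z**2/4 + z/2 - log(z + 1)/2 + C

Use integration by parts with u = log(z + 1), dv = z dz.
Then du = 1/(z + 1) dz and v = z**2/2.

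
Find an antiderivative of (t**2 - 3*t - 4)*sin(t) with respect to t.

Use integration by parts with u = t**2 - 3*t - 4, dv = sin(t) dt, so v = -cos(t).
Apply parts 2 times (tabular method): alternate signs, differentiate u down to 0, integrate dv up.

-t**2*cos(t) + 2*t*sin(t) + 3*t*cos(t) - 3*sin(t) + 6*cos(t) + C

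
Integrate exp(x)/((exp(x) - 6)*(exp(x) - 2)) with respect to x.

Let u = e^x, du = e^x dx.
The integral becomes ∫ du/((u-2)(u-6)); decompose into partial fractions.

log(exp(x) - 6)/4 - log(exp(x) - 2)/4 + C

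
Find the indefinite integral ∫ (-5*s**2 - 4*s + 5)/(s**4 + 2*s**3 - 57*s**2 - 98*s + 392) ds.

-134*log(s - 7)/385 + 23*log(s - 2)/270 - 59*log(s + 4)/198 + 106*log(s + 7)/189 + C

Factor the denominator: (s - 7)*(s - 2)*(s + 4)*(s + 7).
Partial-fraction decomposition: 106/(189*(s + 7)) - 59/(198*(s + 4)) + 23/(270*(s - 2)) - 134/(385*(s - 7)).
Integrate each term: A/(s−a) contributes A·log|s−a|.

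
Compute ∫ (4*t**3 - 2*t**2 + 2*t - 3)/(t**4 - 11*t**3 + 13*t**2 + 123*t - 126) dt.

Factor the denominator: (t - 7)*(t - 6)*(t - 1)*(t + 3).
Partial-fraction decomposition: 3/(8*(t + 3)) + 1/(120*(t - 1)) - 89/(5*(t - 6)) + 257/(12*(t - 7)).
Integrate each term: A/(t−a) contributes A·log|t−a|.

257*log(t - 7)/12 - 89*log(t - 6)/5 + log(t - 1)/120 + 3*log(t + 3)/8 + C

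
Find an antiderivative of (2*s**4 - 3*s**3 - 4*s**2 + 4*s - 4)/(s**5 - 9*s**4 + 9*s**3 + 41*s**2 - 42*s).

Factor the denominator: s*(s - 7)*(s - 3)*(s - 1)*(s + 2).
Partial-fraction decomposition: 14/(135*(s + 2)) - 5/(36*(s - 1)) - 53/(120*(s - 3)) + 3601/(1512*(s - 7)) + 2/(21*s).
Integrate each term: A/(s−a) contributes A·log|s−a|.

2*log(s)/21 + 3601*log(s - 7)/1512 - 53*log(s - 3)/120 - 5*log(s - 1)/36 + 14*log(s + 2)/135 + C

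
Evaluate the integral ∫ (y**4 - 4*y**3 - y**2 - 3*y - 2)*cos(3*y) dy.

y**4*sin(3*y)/3 - 4*y**3*sin(3*y)/3 + 4*y**3*cos(3*y)/9 - 7*y**2*sin(3*y)/9 - 4*y**2*cos(3*y)/3 - y*sin(3*y)/9 - 14*y*cos(3*y)/27 - 40*sin(3*y)/81 - cos(3*y)/27 + C

Use integration by parts with u = y**4 - 4*y**3 - y**2 - 3*y - 2, dv = cos(3*y) dy, so v = sin(3*y)/3.
Apply parts 4 times (tabular method): alternate signs, differentiate u down to 0, integrate dv up.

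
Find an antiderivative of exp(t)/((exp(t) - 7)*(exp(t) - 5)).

Let u = e^t, du = e^t dt.
The integral becomes ∫ du/((u-5)(u-7)); decompose into partial fractions.

log(exp(t) - 7)/2 - log(exp(t) - 5)/2 + C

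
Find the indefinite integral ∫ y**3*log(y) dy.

y**4*log(y)/4 - y**4/16 + C

Use integration by parts with u = log(y), dv = y**3 dy.
Then du = 1/y dy and v = y**4/4.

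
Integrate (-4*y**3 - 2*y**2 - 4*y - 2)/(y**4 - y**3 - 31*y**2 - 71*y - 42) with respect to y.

Factor the denominator: (y - 7)*(y + 1)*(y + 2)*(y + 3).
Partial-fraction decomposition: -5/(y + 3) + 10/(3*(y + 2)) - 1/(4*(y + 1)) - 25/(12*(y - 7)).
Integrate each term: A/(y−a) contributes A·log|y−a|.

-25*log(y - 7)/12 - log(y + 1)/4 + 10*log(y + 2)/3 - 5*log(y + 3) + C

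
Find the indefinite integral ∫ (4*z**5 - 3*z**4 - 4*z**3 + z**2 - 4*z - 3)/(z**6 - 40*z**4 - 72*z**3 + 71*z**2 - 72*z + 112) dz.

19557*log(z - 7)/12100 + 3*log(z - 1)/100 + 2054292*log(z + 4)/874225 + 14*log(z**2 + 1)/7225 - 683*atan(z)/14450 + 4579/(935*z + 3740) + C

Factor the denominator: (z - 7)*(z - 1)*(z + 4)**2*(z**2 + 1).
Partial-fraction decomposition: (56*z - 683)/(14450*(z**2 + 1)) + 2054292/(874225*(z + 4)) - 4579/(935*(z + 4)**2) + 3/(100*(z - 1)) + 19557/(12100*(z - 7)).
Integrate each term; A/(z−a) gives A·log|z−a|; the (Bz+D)/(z²+p²) term gives a log and an atan.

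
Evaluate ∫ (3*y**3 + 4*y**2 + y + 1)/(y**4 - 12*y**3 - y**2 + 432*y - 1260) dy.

Factor the denominator: (y - 7)*(y - 6)*(y - 5)*(y + 6).
Partial-fraction decomposition: 509/(1716*(y + 6)) + 481/(22*(y - 5)) - 799/(12*(y - 6)) + 1233/(26*(y - 7)).
Integrate each term: A/(y−a) contributes A·log|y−a|.

1233*log(y - 7)/26 - 799*log(y - 6)/12 + 481*log(y - 5)/22 + 509*log(y + 6)/1716 + C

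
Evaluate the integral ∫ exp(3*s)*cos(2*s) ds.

2*exp(3*s)*sin(2*s)/13 + 3*exp(3*s)*cos(2*s)/13 + C

Let I denote the integral. Integrate by parts with u = cos(2*s), dv = exp(3*s) ds, so v = exp(3*s)/3: I = exp(3*s)*cos(2*s)/3 + (2/3)·∫ exp(3*s)*sin(2*s) ds.
Apply parts again with u = sin(2*s), dv = exp(3*s) ds: ∫ exp(3*s)*sin(2*s) ds = exp(3*s)*sin(2*s)/3 − (2/3)·I. Substituting back brings back I: I = 2*exp(3*s)*sin(2*s)/9 + exp(3*s)*cos(2*s)/3 − (4/9)·I.
Solving for I: (1 + 4/9)·I equals the remaining terms, so I = (9/13)·(2*exp(3*s)*sin(2*s)/9 + exp(3*s)*cos(2*s)/3).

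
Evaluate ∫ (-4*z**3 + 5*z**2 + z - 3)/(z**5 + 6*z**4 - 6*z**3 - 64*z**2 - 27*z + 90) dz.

Factor the denominator: (z - 3)*(z - 1)*(z + 2)*(z + 3)*(z + 5).
Partial-fraction decomposition: 617/(288*(z + 5)) - 49/(16*(z + 3)) + 47/(45*(z + 2)) + 1/(144*(z - 1)) - 21/(160*(z - 3)).
Integrate each term: A/(z−a) contributes A·log|z−a|.

-21*log(z - 3)/160 + log(z - 1)/144 + 47*log(z + 2)/45 - 49*log(z + 3)/16 + 617*log(z + 5)/288 + C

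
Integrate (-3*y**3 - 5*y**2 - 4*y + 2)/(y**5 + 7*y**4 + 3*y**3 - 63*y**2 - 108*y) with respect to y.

Factor the denominator: y*(y - 3)*(y + 3)**2*(y + 4).
Partial-fraction decomposition: 65/(14*(y + 4)) - 40/(9*(y + 3)) + 25/(9*(y + 3)**2) - 34/(189*(y - 3)) - 1/(54*y).
Integrate each term; A/(y−a) gives A·log|y−a|; A/(y−a)² gives −A/(y−a).

-log(y)/54 - 34*log(y - 3)/189 - 40*log(y + 3)/9 + 65*log(y + 4)/14 - 25/(9*y + 27) + C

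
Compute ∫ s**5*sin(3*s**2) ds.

Let u = s², du = 2s ds; rewrite as (1/2)∫ u^2·sin(3u) du.
Now integrate by parts 2 times.

-s**4*cos(3*s**2)/6 + s**2*sin(3*s**2)/9 + cos(3*s**2)/27 + C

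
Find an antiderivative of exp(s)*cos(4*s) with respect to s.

Let I denote the integral. Integrate by parts with u = cos(4*s), dv = exp(s) ds, so v = exp(s): I = exp(s)*cos(4*s) + 4·∫ exp(s)*sin(4*s) ds.
Apply parts again with u = sin(4*s), dv = exp(s) ds: ∫ exp(s)*sin(4*s) ds = exp(s)*sin(4*s) − 4·I. Substituting back brings back I: I = 4*exp(s)*sin(4*s) + exp(s)*cos(4*s) − 16·I.
Solving for I: (1 + 16)·I equals the remaining terms, so I = (1/17)·(4*exp(s)*sin(4*s) + exp(s)*cos(4*s)).

4*exp(s)*sin(4*s)/17 + exp(s)*cos(4*s)/17 + C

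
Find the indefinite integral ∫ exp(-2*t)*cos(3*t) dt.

Let I denote the integral. Integrate by parts with u = cos(3*t), dv = exp(-2*t) dt, so v = -exp(-2*t)/2: I = -exp(-2*t)*cos(3*t)/2 − (3/2)·∫ exp(-2*t)*sin(3*t) dt.
Apply parts again with u = sin(3*t), dv = exp(-2*t) dt: ∫ exp(-2*t)*sin(3*t) dt = -exp(-2*t)*sin(3*t)/2 + (3/2)·I. Substituting back brings back I: I = 3*exp(-2*t)*sin(3*t)/4 - exp(-2*t)*cos(3*t)/2 − (9/4)·I.
Solving for I: (1 + 9/4)·I equals the remaining terms, so I = (4/13)·(3*exp(-2*t)*sin(3*t)/4 - exp(-2*t)*cos(3*t)/2).

3*exp(-2*t)*sin(3*t)/13 - 2*exp(-2*t)*cos(3*t)/13 + C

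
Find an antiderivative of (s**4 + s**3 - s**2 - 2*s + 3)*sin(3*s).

Use integration by parts with u = s**4 + s**3 - s**2 - 2*s + 3, dv = sin(3*s) ds, so v = -cos(3*s)/3.
Apply parts 4 times (tabular method): alternate signs, differentiate u down to 0, integrate dv up.

-s**4*cos(3*s)/3 + 4*s**3*sin(3*s)/9 - s**3*cos(3*s)/3 + s**2*sin(3*s)/3 + 7*s**2*cos(3*s)/9 - 14*s*sin(3*s)/27 + 8*s*cos(3*s)/9 - 8*sin(3*s)/27 - 95*cos(3*s)/81 + C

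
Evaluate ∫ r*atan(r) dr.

r**2*atan(r)/2 - r/2 + atan(r)/2 + C

Use integration by parts with u = arctan(r), dv = r dr.
Then du = 1/(r**2 + 1) dr.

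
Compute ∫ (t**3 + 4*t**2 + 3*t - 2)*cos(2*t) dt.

Use integration by parts with u = t**3 + 4*t**2 + 3*t - 2, dv = cos(2*t) dt, so v = sin(2*t)/2.
Apply parts 3 times (tabular method): alternate signs, differentiate u down to 0, integrate dv up.

t**3*sin(2*t)/2 + 2*t**2*sin(2*t) + 3*t**2*cos(2*t)/4 + 3*t*sin(2*t)/4 + 2*t*cos(2*t) - 2*sin(2*t) + 3*cos(2*t)/8 + C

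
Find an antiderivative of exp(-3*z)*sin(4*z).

-3*exp(-3*z)*sin(4*z)/25 - 4*exp(-3*z)*cos(4*z)/25 + C

Let I denote the integral. Integrate by parts with u = sin(4*z), dv = exp(-3*z) dz, so v = -exp(-3*z)/3: I = -exp(-3*z)*sin(4*z)/3 + (4/3)·∫ exp(-3*z)*cos(4*z) dz.
Apply parts again with u = cos(4*z), dv = exp(-3*z) dz: ∫ exp(-3*z)*cos(4*z) dz = -exp(-3*z)*cos(4*z)/3 − (4/3)·I. Substituting back brings back I: I = -exp(-3*z)*sin(4*z)/3 - 4*exp(-3*z)*cos(4*z)/9 − (16/9)·I.
Solving for I: (1 + 16/9)·I equals the remaining terms, so I = (9/25)·(-exp(-3*z)*sin(4*z)/3 - 4*exp(-3*z)*cos(4*z)/9).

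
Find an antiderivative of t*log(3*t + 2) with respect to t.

Use integration by parts with u = log(3*t + 2), dv = t dt.
Then du = 3/(3*t + 2) dt and v = t**2/2.

t**2*log(3*t + 2)/2 - t**2/4 + t/3 - 2*log(3*t + 2)/9 + C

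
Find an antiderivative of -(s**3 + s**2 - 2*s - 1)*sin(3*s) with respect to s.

s**3*cos(3*s)/3 - s**2*sin(3*s)/3 + s**2*cos(3*s)/3 - 2*s*sin(3*s)/9 - 8*s*cos(3*s)/9 + 8*sin(3*s)/27 - 11*cos(3*s)/27 + C

Use integration by parts with u = s**3 + s**2 - 2*s - 1, dv = -sin(3*s) ds, so v = cos(3*s)/3.
Apply parts 3 times (tabular method): alternate signs, differentiate u down to 0, integrate dv up.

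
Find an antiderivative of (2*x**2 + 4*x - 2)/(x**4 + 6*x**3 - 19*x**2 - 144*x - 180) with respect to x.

Factor the denominator: (x - 5)*(x + 2)*(x + 3)*(x + 6).
Partial-fraction decomposition: -23/(66*(x + 6)) + 1/(6*(x + 3)) + 1/(14*(x + 2)) + 17/(154*(x - 5)).
Integrate each term: A/(x−a) contributes A·log|x−a|.

17*log(x - 5)/154 + log(x + 2)/14 + log(x + 3)/6 - 23*log(x + 6)/66 + C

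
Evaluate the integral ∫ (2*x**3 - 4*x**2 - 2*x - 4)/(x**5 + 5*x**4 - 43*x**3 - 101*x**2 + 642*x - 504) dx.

26*log(x - 4)/165 - 2*log(x - 3)/45 - log(x - 1)/42 + 284*log(x + 6)/315 - 109*log(x + 7)/110 + C

Factor the denominator: (x - 4)*(x - 3)*(x - 1)*(x + 6)*(x + 7).
Partial-fraction decomposition: -109/(110*(x + 7)) + 284/(315*(x + 6)) - 1/(42*(x - 1)) - 2/(45*(x - 3)) + 26/(165*(x - 4)).
Integrate each term: A/(x−a) contributes A·log|x−a|.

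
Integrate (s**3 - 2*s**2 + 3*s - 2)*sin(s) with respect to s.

-s**3*cos(s) + 3*s**2*sin(s) + 2*s**2*cos(s) - 4*s*sin(s) + 3*s*cos(s) - 3*sin(s) - 2*cos(s) + C

Use integration by parts with u = s**3 - 2*s**2 + 3*s - 2, dv = sin(s) ds, so v = -cos(s).
Apply parts 3 times (tabular method): alternate signs, differentiate u down to 0, integrate dv up.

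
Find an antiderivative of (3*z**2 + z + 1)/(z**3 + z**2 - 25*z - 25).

Factor the denominator: (z - 5)*(z + 1)*(z + 5).
Partial-fraction decomposition: 71/(40*(z + 5)) - 1/(8*(z + 1)) + 27/(20*(z - 5)).
Integrate each term: A/(z−a) contributes A·log|z−a|.

27*log(z - 5)/20 - log(z + 1)/8 + 71*log(z + 5)/40 + C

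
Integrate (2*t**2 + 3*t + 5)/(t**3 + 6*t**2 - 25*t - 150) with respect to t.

Factor the denominator: (t - 5)*(t + 5)*(t + 6).
Partial-fraction decomposition: 59/(11*(t + 6)) - 4/(t + 5) + 7/(11*(t - 5)).
Integrate each term: A/(t−a) contributes A·log|t−a|.

7*log(t - 5)/11 - 4*log(t + 5) + 59*log(t + 6)/11 + C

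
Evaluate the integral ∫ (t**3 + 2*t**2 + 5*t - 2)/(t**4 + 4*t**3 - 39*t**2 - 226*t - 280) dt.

Factor the denominator: (t - 7)*(t + 2)*(t + 4)*(t + 5).
Partial-fraction decomposition: 17/(6*(t + 5)) - 27/(11*(t + 4)) + 2/(9*(t + 2)) + 79/(198*(t - 7)).
Integrate each term: A/(t−a) contributes A·log|t−a|.

79*log(t - 7)/198 + 2*log(t + 2)/9 - 27*log(t + 4)/11 + 17*log(t + 5)/6 + C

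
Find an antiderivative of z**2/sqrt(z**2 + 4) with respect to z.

Substitute z = 2·tan(θ), so dz = 2·sec(θ)^2 dθ and the radical becomes sqrt(z**2 + 4) = 2·sec(θ) by the Pythagorean identity.
Integrate the resulting trig expression in θ, then back-substitute tan(θ) = z/2, sec(θ) = sqrt(z**2 + 4)/2 (absorbing any constant into C).

z*sqrt(z**2 + 4)/2 - 2*log(z + sqrt(z**2 + 4)) + C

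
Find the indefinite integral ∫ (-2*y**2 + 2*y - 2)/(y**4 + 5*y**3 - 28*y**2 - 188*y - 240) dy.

-31*log(y - 6)/440 + 7*log(y + 2)/24 - 21*log(y + 4)/10 + 62*log(y + 5)/33 + C

Factor the denominator: (y - 6)*(y + 2)*(y + 4)*(y + 5).
Partial-fraction decomposition: 62/(33*(y + 5)) - 21/(10*(y + 4)) + 7/(24*(y + 2)) - 31/(440*(y - 6)).
Integrate each term: A/(y−a) contributes A·log|y−a|.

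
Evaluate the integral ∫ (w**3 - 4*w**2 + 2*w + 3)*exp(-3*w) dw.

Use integration by parts with u = w**3 - 4*w**2 + 2*w + 3, dv = exp(-3*w) dw, so v = -exp(-3*w)/3.
Apply parts 3 times (tabular method): alternate signs, differentiate u down to 0, integrate dv up.

(-w**3 + 3*w**2 - 3)*exp(-3*w)/3 + C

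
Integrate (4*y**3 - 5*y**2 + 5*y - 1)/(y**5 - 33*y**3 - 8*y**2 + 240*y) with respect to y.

Factor the denominator: y*(y - 5)*(y - 3)*(y + 4)**2.
Partial-fraction decomposition: -685/(3024*(y + 4)) + 17/(12*(y + 4)**2) - 11/(42*(y - 3)) + 133/(270*(y - 5)) - 1/(240*y).
Integrate each term; A/(y−a) gives A·log|y−a|; A/(y−a)² gives −A/(y−a).

-log(y)/240 + 133*log(y - 5)/270 - 11*log(y - 3)/42 - 685*log(y + 4)/3024 - 17/(12*y + 48) + C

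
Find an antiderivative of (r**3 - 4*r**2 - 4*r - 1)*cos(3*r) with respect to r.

r**3*sin(3*r)/3 - 4*r**2*sin(3*r)/3 + r**2*cos(3*r)/3 - 14*r*sin(3*r)/9 - 8*r*cos(3*r)/9 - sin(3*r)/27 - 14*cos(3*r)/27 + C

Use integration by parts with u = r**3 - 4*r**2 - 4*r - 1, dv = cos(3*r) dr, so v = sin(3*r)/3.
Apply parts 3 times (tabular method): alternate signs, differentiate u down to 0, integrate dv up.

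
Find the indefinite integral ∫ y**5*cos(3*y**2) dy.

y**4*sin(3*y**2)/6 + y**2*cos(3*y**2)/9 - sin(3*y**2)/27 + C

Let u = y², du = 2y dy; rewrite as (1/2)∫ u^2·cos(3u) du.
Now integrate by parts 2 times.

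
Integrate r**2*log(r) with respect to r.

r**3*log(r)/3 - r**3/9 + C

Use integration by parts with u = log(r), dv = r**2 dr.
Then du = 1/r dr and v = r**3/3.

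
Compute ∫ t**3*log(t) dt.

Use integration by parts with u = log(t), dv = t**3 dt.
Then du = 1/t dt and v = t**4/4.

t**4*log(t)/4 - t**4/16 + C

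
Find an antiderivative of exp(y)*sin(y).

Let I denote the integral. Integrate by parts with u = sin(y), dv = exp(y) dy, so v = exp(y): I = exp(y)*sin(y) − ∫ exp(y)*cos(y) dy.
Apply parts again with u = cos(y), dv = exp(y) dy: ∫ exp(y)*cos(y) dy = exp(y)*cos(y) + I. Substituting back brings back I: I = exp(y)*sin(y) - exp(y)*cos(y) − I.
Solving for I: (1 + 1)·I equals the remaining terms, so I = (1/2)·(exp(y)*sin(y) - exp(y)*cos(y)).

exp(y)*sin(y)/2 - exp(y)*cos(y)/2 + C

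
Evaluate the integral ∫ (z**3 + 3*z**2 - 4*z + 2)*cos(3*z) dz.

z**3*sin(3*z)/3 + z**2*sin(3*z) + z**2*cos(3*z)/3 - 14*z*sin(3*z)/9 + 2*z*cos(3*z)/3 + 4*sin(3*z)/9 - 14*cos(3*z)/27 + C

Use integration by parts with u = z**3 + 3*z**2 - 4*z + 2, dv = cos(3*z) dz, so v = sin(3*z)/3.
Apply parts 3 times (tabular method): alternate signs, differentiate u down to 0, integrate dv up.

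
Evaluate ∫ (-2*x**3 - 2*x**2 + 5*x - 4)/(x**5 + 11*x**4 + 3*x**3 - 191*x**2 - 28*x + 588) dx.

-61*log(x - 3)/500 + log(x - 2)/18 - 3*log(x + 2)/250 + 353*log(x + 7)/4500 + 61/(50*x + 350) + C

Factor the denominator: (x - 3)*(x - 2)*(x + 2)*(x + 7)**2.
Partial-fraction decomposition: 353/(4500*(x + 7)) - 61/(50*(x + 7)**2) - 3/(250*(x + 2)) + 1/(18*(x - 2)) - 61/(500*(x - 3)).
Integrate each term; A/(x−a) gives A·log|x−a|; A/(x−a)² gives −A/(x−a).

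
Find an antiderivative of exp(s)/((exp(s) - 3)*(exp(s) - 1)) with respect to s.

Let u = e^s, du = e^s ds.
The integral becomes ∫ du/((u-3)(u-1)); decompose into partial fractions.

log(exp(s) - 3)/2 - log(exp(s) - 1)/2 + C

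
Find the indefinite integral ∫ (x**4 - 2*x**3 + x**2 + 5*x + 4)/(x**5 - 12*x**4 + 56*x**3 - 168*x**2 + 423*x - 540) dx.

Factor the denominator: (x - 5)*(x - 4)*(x - 3)*(x**2 + 9).
Partial-fraction decomposition: -(892*x - 5757)/(7650*(x**2 + 9)) + 55/(36*(x - 3)) - 168/(25*(x - 4)) + 429/(68*(x - 5)).
Integrate each term; A/(x−a) gives A·log|x−a|; the (Bx+D)/(x²+p²) term gives a log and an atan.

429*log(x - 5)/68 - 168*log(x - 4)/25 + 55*log(x - 3)/36 - 223*log(x**2 + 9)/3825 + 1919*atan(x/3)/7650 + C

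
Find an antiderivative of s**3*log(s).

s**4*log(s)/4 - s**4/16 + C

Use integration by parts with u = log(s), dv = s**3 ds.
Then du = 1/s ds and v = s**4/4.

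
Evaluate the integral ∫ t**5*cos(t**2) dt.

t**4*sin(t**2)/2 + t**2*cos(t**2) - sin(t**2) + C

Let u = t², du = 2t dt; rewrite as (1/2)∫ u^2·cos(1u) du.
Now integrate by parts 2 times.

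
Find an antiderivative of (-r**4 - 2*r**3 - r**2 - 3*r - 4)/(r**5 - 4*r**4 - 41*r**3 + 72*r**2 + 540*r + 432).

Factor the denominator: (r - 6)**2*(r + 1)*(r + 3)*(r + 4).
Partial-fraction decomposition: -34/(75*(r + 4)) + 31/(162*(r + 3)) - 1/(294*(r + 1)) - 72893/(99225*(r - 6)) - 893/(315*(r - 6)**2).
Integrate each term; A/(r−a) gives A·log|r−a|; A/(r−a)² gives −A/(r−a).

-72893*log(r - 6)/99225 - log(r + 1)/294 + 31*log(r + 3)/162 - 34*log(r + 4)/75 + 893/(315*r - 1890) + C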